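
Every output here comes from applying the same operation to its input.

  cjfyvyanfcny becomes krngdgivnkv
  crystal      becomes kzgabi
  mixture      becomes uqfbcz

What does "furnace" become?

nczvik

The transformation: shift every letter 8 places forward in the alphabet (wrapping around), then delete the last character.
Applying both steps to "furnace": "nczvikm", then "nczvik".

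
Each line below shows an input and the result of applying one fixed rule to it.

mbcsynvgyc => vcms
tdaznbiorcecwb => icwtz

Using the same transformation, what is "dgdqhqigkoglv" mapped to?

Each output is the input with this applied: keep one character in every 3, starting at position 1 (positions 1st, 4th, 7th, ...), then move the first 2 characters to the end (rotate left by 2).
"dgdqhqigkoglv" → "dqiov" → "iovdq".

iovdq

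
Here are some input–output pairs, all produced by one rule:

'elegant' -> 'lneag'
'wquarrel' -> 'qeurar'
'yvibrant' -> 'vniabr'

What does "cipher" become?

ieph

Each output is the input with this applied: take characters alternately from the front and the back (1st, last, 2nd, 2nd-last, ...), then delete the first 2 characters.
So "cipher" becomes "ieph".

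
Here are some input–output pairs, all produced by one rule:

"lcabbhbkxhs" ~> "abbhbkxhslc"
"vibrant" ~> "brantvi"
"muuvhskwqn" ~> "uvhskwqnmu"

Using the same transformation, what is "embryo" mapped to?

bryoem

What's happening: move the first 2 characters to the end (rotate left by 2).
Doing the same to "embryo": "bryoem".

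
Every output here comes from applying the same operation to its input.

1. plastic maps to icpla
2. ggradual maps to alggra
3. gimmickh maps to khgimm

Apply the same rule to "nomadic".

Rule — move the last 2 characters to the front (rotate right by 2), then delete the last 2 characters.
On "nomadic": the first step gives "icnomad", and the second then gives "icnom".
(Check on "plastic": → "icplast" → "icpla" ✓)

icnom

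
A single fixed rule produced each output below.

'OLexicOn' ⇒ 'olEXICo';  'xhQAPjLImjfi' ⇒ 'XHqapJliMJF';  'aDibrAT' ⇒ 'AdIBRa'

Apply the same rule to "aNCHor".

In each case the input is transformed by: delete the last character, then flip the case of every letter.
"aNCHor" → "aNCHo" → "AnchO".

AnchO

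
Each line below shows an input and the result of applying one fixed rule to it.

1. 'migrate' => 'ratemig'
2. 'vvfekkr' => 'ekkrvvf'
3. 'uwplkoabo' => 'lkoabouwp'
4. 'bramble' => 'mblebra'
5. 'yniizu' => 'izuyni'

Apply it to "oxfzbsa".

zbsaoxf

Rule — move the first 3 characters to the end (rotate left by 3).
For "oxfzbsa" the result is "zbsaoxf".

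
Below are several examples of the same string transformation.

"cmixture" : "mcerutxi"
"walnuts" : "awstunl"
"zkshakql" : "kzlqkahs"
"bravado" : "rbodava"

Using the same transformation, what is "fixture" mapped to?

iferutx

In each case the input is transformed by: reverse the string, then move the last 2 characters to the front (rotate right by 2).
Starting from "fixture": after the first operation, "erutxif"; after the second, "iferutx".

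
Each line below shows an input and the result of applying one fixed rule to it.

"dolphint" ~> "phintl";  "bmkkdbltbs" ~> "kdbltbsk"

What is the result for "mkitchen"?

In each case the input is transformed by: delete the first 2 characters, then move the first character to the end.
Working it through for "mkitchen": intermediate "itchen", final "tcheni".
(Check on "bmkkdbltbs": → "kkdbltbs" → "kdbltbsk" ✓)

tcheni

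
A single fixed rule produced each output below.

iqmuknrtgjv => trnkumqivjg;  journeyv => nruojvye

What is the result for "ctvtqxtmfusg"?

The transformation: reverse the string, then move the first 3 characters to the end (rotate left by 3).
Applying both steps to "ctvtqxtmfusg": "gsufmtxqtvtc", then "fmtxqtvtcgsu".

fmtxqtvtcgsu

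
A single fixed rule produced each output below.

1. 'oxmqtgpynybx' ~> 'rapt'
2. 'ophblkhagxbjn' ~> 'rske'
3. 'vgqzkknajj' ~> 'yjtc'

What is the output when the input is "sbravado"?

veud

The transformation: shift every letter 3 places forward in the alphabet (wrapping around), then keep only the first 4 characters.
Working it through for "sbravado": intermediate "veudydgr", final "veud".
(Check on "ophblkhagxbjn": → "rskeonkdjaemq" → "rske" ✓)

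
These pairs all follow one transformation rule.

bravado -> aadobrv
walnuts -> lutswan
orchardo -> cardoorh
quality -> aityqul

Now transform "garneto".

retogan

Rule — move the first 3 characters to the end (rotate left by 3), then swap the first and last characters.
Starting from "garneto": after the first operation, "netogar"; after the second, "retogan".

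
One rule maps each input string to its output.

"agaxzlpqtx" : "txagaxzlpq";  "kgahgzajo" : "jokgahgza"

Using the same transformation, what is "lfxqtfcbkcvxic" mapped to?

iclfxqtfcbkcvx

In each case the input is transformed by: move the last 2 characters to the front (rotate right by 2).
Applying that to "lfxqtfcbkcvxic" gives "iclfxqtfcbkcvx".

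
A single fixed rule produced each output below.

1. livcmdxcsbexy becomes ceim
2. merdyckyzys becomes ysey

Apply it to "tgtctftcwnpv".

Rule — keep one character in every 3, starting at position 2 (positions 2nd, 5th, 8th, ...), then move the first 2 characters to the end (rotate left by 2).
On "tgtctftcwnpv": the first step gives "gtcp", and the second then gives "cpgt".
(Check on "livcmdxcsbexy": → "imce" → "ceim" ✓)

cpgt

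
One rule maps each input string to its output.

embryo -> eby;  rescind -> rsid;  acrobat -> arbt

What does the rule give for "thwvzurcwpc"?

twzrwc

In each case the input is transformed by: keep every other character starting from the first (positions 1st, 3rd, 5th, ...).
So "thwvzurcwpc" becomes "twzrwc".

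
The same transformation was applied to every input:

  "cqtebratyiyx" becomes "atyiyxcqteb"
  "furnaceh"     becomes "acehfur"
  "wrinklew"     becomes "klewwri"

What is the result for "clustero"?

The transformation: swap the front and back halves of the string, then delete the last character.
"clustero" → "teroclus" → "teroclu".

teroclu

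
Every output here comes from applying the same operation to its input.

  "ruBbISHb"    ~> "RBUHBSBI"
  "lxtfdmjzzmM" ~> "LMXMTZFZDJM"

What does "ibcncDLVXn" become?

INBXCVNLCD

What's happening: take characters alternately from the front and the back (1st, last, 2nd, 2nd-last, ...), then convert every letter to uppercase.
Applying both steps to "ibcncDLVXn": "inbXcVnLcD", then "INBXCVNLCD".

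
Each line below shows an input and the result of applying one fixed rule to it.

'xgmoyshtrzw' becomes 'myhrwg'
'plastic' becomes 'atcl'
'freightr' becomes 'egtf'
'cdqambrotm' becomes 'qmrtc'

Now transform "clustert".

In each case the input is transformed by: move the first 2 characters to the end (rotate left by 2), then keep every other character starting from the first (positions 1st, 3rd, 5th, ...).
On "clustert": the first step gives "ustertcl", and the second then gives "utrc".

utrc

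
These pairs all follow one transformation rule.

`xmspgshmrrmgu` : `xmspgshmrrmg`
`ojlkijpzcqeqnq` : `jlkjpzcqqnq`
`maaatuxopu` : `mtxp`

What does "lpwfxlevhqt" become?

lpwfxlvhqt

What's happening: remove every vowel.
So "lpwfxlevhqt" becomes "lpwfxlvhqt".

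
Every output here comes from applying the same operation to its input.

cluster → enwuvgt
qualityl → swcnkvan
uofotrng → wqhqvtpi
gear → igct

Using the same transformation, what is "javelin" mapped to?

The pattern: shift every letter 2 places forward in the alphabet (wrapping around).
Applying that to "javelin" gives "lcxgnkp".

lcxgnkp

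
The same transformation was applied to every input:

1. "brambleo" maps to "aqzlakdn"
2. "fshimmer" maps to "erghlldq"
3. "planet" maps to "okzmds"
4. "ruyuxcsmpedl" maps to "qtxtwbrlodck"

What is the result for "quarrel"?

Each output is the input with this applied: shift every letter 1 place backward in the alphabet (wrapping around).
On "quarrel" that produces "ptzqqdk".

ptzqqdk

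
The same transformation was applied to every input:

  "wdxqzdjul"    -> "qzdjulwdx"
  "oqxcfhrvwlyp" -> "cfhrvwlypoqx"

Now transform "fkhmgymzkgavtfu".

Each output is the input with this applied: move the first 3 characters to the end (rotate left by 3).
Applying that to "fkhmgymzkgavtfu" gives "mgymzkgavtfufkh".

mgymzkgavtfufkh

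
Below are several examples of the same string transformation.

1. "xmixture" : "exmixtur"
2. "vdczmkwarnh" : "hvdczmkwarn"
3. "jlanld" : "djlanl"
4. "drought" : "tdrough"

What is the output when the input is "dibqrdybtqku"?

What's happening: move the last character to the front.
For "dibqrdybtqku" the result is "udibqrdybtqk".

udibqrdybtqk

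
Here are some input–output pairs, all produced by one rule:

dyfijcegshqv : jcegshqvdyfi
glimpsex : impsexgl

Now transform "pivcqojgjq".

Each output is the input with this applied: swap the front and back halves of the string, then move the last 2 characters to the front (rotate right by 2).
Applying both steps to "pivcqojgjq": "ojgjqpivcq", then "cqojgjqpiv".

cqojgjqpiv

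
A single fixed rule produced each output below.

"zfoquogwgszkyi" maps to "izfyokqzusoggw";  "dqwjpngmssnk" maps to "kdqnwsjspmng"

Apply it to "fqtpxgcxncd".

The pattern: swap the first and last characters, then take characters alternately from the front and the back (1st, last, 2nd, 2nd-last, ...).
For "fqtpxgcxncd" the result is "dfqctnpxxcg".

dfqctnpxxcg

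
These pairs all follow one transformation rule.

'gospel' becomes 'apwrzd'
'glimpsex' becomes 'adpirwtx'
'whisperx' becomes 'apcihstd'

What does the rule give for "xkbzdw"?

Each output is the input with this applied: swap the front and back halves of the string, then shift every letter 11 places forward in the alphabet (wrapping around).
For "xkbzdw", step one produces "zdwxkb"; step two turns that into "kohivm".

kohivm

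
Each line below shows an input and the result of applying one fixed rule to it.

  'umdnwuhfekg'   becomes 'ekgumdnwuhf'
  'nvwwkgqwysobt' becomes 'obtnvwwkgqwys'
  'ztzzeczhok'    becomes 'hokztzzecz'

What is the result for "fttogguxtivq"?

Rule — move the last 3 characters to the front (rotate right by 3).
So "fttogguxtivq" becomes "ivqfttogguxt".

ivqfttogguxt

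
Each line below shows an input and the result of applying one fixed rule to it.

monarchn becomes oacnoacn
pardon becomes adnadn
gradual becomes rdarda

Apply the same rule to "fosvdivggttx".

ovigtxovigtx

What's happening: keep every other character starting from the second (positions 2nd, 4th, 6th, ...), then write the whole string twice.
Starting from "fosvdivggttx": after the first operation, "ovigtx"; after the second, "ovigtxovigtx".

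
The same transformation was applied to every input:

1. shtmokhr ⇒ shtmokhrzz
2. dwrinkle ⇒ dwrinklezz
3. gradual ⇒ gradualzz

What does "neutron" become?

The transformation: append "zz".
Doing the same to "neutron": "neutronzz".

neutronzz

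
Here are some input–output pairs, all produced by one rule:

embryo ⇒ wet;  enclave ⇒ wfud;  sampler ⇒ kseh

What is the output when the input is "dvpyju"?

The transformation: shift every letter 8 places backward in the alphabet (wrapping around), then delete the last 3 characters.
On "dvpyju": the first step gives "vnhqbm", and the second then gives "vnh".

vnh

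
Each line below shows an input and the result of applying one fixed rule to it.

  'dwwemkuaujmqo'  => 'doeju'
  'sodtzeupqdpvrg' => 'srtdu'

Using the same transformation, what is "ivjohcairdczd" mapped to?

idoda

The transformation: keep one character in every 3, starting at position 1 (positions 1st, 4th, 7th, ...), then take characters alternately from the front and the back (1st, last, 2nd, 2nd-last, ...).
Working it through for "ivjohcairdczd": intermediate "ioadd", final "idoda".
(Check on "dwwemkuaujmqo": → "deujo" → "doeju" ✓)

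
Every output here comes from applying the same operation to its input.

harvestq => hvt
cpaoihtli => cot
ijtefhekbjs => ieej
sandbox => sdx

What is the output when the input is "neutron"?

The transformation: keep one character in every 3, starting at position 1 (positions 1st, 4th, 7th, ...).
So "neutron" becomes "ntn".

ntn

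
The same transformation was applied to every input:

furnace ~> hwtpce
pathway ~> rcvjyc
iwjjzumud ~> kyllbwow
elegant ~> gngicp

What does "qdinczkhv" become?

sfkpebmj

Each output is the input with this applied: shift every letter 2 places forward in the alphabet (wrapping around), then delete the last character.
"qdinczkhv" → "sfkpebmjx" → "sfkpebmj".
(Check on "iwjjzumud": → "kyllbwowf" → "kyllbwow" ✓)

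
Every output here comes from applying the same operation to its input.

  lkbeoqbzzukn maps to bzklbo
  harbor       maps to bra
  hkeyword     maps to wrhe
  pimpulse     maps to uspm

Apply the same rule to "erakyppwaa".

The rule is to swap the front and back halves of the string, then keep every other character starting from the first (positions 1st, 3rd, 5th, ...).
"erakyppwaa" → "ppwaaeraky" → "pwark".

pwark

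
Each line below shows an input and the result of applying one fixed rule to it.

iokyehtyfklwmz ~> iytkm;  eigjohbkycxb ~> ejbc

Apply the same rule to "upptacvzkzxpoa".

utvzo

The transformation: keep one character in every 3, starting at position 1 (positions 1st, 4th, 7th, ...).
Applying that to "upptacvzkzxpoa" gives "utvzo".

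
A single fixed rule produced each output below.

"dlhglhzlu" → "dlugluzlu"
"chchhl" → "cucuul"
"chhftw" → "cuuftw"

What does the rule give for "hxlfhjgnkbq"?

Rule — replace every "h" with "u".
"hxlfhjgnkbq" → "uxlfujgnkbq".

uxlfujgnkbq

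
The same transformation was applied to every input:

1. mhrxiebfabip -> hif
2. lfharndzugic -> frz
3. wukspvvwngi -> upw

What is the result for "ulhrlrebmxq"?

What's happening: delete the last 2 characters, then keep one character in every 3, starting at position 2 (positions 2nd, 5th, 8th, ...).
Working it through for "ulhrlrebmxq": intermediate "ulhrlrebm", final "llb".

llb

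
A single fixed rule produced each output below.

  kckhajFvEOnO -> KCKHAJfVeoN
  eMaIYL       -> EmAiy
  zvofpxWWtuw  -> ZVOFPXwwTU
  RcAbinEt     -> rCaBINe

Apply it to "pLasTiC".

What's happening: delete the last character, then flip the case of every letter.
Applying both steps to "pLasTiC": "pLasTi", then "PlAStI".

PlAStI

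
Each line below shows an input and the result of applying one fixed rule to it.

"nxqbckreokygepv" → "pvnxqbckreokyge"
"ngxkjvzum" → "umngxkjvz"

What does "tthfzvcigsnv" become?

Rule — move the last 2 characters to the front (rotate right by 2).
On "tthfzvcigsnv" that produces "nvtthfzvcigs".

nvtthfzvcigs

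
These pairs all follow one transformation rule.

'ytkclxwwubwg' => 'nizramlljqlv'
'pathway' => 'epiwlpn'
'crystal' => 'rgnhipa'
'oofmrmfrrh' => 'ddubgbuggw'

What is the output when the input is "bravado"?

qgpkpsd

Each output is the input with this applied: shift every letter 11 places backward in the alphabet (wrapping around).
On "bravado" that produces "qgpkpsd".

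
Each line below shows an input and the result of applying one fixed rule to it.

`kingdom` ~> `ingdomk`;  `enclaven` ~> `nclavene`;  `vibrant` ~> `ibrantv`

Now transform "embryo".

The transformation: move the first character to the end.
Doing the same to "embryo": "mbryoe".

mbryoe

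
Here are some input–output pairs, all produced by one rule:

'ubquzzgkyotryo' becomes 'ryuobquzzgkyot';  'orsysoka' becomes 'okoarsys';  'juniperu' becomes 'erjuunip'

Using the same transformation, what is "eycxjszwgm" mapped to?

wgemycxjsz

In each case the input is transformed by: swap the first and last characters, then move the last 3 characters to the front (rotate right by 3).
On "eycxjszwgm": the first step gives "mycxjszwge", and the second then gives "wgemycxjsz".
(Check on "ubquzzgkyotryo": → "obquzzgkyotryu" → "ryuobquzzgkyot" ✓)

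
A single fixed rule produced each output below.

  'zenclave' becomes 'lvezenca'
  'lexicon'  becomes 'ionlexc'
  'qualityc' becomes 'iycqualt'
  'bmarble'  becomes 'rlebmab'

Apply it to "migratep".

The transformation: move the last 3 characters to the front (rotate right by 3), then swap the first and last characters.
On "migratep": the first step gives "tepmigra", and the second then gives "aepmigrt".

aepmigrt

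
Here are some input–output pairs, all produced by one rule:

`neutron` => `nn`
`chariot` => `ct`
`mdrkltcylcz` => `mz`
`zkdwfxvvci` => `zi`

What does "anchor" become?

ar

The transformation: take characters alternately from the front and the back (1st, last, 2nd, 2nd-last, ...), then keep only the first 2 characters.
Starting from "anchor": after the first operation, "arnoch"; after the second, "ar".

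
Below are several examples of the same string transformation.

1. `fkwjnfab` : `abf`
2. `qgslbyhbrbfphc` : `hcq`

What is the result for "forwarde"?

In each case the input is transformed by: move the last 2 characters to the front (rotate right by 2), then keep only the first 3 characters.
For "forwarde", step one produces "deforwar"; step two turns that into "def".

def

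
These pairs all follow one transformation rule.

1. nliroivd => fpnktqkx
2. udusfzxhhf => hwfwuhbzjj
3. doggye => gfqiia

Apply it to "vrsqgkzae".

Looking at the pairs, the operation is to move the last character to the front, then shift every letter 2 places forward in the alphabet (wrapping around).
Working it through for "vrsqgkzae": intermediate "evrsqgkza", final "gxtusimbc".

gxtusimbc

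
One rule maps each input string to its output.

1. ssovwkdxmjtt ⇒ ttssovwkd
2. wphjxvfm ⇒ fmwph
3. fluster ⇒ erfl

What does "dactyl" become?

yld

Each output is the input with this applied: move the last 2 characters to the front (rotate right by 2), then delete the last 3 characters.
"dactyl" → "yldact" → "yld".
(Check on "fluster": → "erflust" → "erfl" ✓)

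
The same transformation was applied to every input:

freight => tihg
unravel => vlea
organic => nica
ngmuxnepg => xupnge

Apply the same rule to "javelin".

Each output is the input with this applied: delete the first 3 characters, then sort the characters into reverse alphabetical order.
Working it through for "javelin": intermediate "elin", final "nlie".

nlie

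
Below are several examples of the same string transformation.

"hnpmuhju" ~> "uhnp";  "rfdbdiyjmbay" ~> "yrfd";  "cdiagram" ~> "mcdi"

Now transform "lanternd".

dlan

Each output is the input with this applied: move the first 3 characters to the end (rotate left by 3), then keep only the last 4 characters.
Starting from "lanternd": after the first operation, "terndlan"; after the second, "dlan".
(Check on "rfdbdiyjmbay": → "bdiyjmbayrfd" → "yrfd" ✓)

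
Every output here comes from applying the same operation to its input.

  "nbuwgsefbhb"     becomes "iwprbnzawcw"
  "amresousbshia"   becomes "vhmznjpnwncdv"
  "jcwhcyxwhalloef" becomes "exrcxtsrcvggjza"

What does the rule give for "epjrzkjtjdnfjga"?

zkemufeoeyiaebv

The transformation: shift every letter 5 places backward in the alphabet (wrapping around).
So "epjrzkjtjdnfjga" becomes "zkemufeoeyiaebv".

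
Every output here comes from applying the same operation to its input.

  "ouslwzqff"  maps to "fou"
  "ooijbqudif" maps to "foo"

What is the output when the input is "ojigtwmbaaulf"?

Rule — move the first 2 characters to the end (rotate left by 2), then keep only the last 3 characters.
Applying both steps to "ojigtwmbaaulf": "igtwmbaaulfoj", then "foj".

foj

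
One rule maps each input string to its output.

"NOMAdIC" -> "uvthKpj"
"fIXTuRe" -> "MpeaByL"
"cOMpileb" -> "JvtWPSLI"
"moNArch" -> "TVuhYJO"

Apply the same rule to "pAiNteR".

WhPuALy

Looking at the pairs, the operation is to flip the case of every letter, then shift every letter 7 places forward in the alphabet (wrapping around).
"pAiNteR" → "PaInTEr" → "WhPuALy".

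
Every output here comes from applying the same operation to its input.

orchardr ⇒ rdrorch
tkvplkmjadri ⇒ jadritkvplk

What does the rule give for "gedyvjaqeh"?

aqehgedyv

The transformation: swap the front and back halves of the string, then delete the first character.
"gedyvjaqeh" → "jaqehgedyv" → "aqehgedyv".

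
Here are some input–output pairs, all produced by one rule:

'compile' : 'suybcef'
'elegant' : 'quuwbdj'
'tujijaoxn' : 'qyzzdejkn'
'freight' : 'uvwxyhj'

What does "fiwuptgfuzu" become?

The rule is to sort the characters into alphabetical order, then shift every letter 10 places backward in the alphabet (wrapping around).
For "fiwuptgfuzu", step one produces "ffgiptuuuwz"; step two turns that into "vvwyfjkkkmp".

vvwyfjkkkmp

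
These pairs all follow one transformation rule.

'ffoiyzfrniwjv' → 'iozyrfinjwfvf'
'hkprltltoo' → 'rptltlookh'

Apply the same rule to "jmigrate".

giaretmj

The pattern: move the first 2 characters to the end (rotate left by 2), then swap each adjacent pair of characters (1↔2, 3↔4, ...).
Starting from "jmigrate": after the first operation, "igratejm"; after the second, "giaretmj".
(Check on "ffoiyzfrniwjv": → "oiyzfrniwjvff" → "iozyrfinjwfvf" ✓)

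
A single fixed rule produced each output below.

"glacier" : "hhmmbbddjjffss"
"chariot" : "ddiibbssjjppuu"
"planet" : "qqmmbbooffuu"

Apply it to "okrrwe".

Looking at the pairs, the operation is to shift every letter 1 place forward in the alphabet (wrapping around), then double every character.
"okrrwe" → "ppllssssxxff".
(Check on "chariot": → "dibsjpu" → "ddiibbssjjppuu" ✓)

ppllssssxxff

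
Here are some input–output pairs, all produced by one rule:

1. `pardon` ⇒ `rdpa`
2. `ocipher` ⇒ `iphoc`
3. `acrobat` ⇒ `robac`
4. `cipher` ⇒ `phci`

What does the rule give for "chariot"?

The transformation: delete the last 2 characters, then move the first 2 characters to the end (rotate left by 2).
Applying both steps to "chariot": "chari", then "arich".

arich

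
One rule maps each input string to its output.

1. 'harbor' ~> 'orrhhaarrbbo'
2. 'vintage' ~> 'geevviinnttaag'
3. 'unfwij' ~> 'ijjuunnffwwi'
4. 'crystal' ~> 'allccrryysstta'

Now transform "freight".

In each case the input is transformed by: double every character, then move the last 3 characters to the front (rotate right by 3).
So "freight" becomes "httffrreeiiggh".

httffrreeiiggh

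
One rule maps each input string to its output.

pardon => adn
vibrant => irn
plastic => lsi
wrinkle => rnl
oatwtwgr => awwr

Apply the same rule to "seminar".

The rule is to keep every other character starting from the second (positions 2nd, 4th, 6th, ...).
"seminar" → "eia".

eia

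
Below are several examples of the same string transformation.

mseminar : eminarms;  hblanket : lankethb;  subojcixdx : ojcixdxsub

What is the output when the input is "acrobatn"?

robatnac

In each case the input is transformed by: move the last 2 characters to the front (rotate right by 2), then swap the front and back halves of the string.
"acrobatn" → "tnacroba" → "robatnac".
(Check on "subojcixdx": → "dxsubojcix" → "ojcixdxsub" ✓)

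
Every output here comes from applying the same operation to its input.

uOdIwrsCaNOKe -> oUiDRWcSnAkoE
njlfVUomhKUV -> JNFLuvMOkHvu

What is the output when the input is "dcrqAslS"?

CDQRSasL

Looking at the pairs, the operation is to flip the case of every letter, then swap each adjacent pair of characters (1↔2, 3↔4, ...).
On "dcrqAslS": the first step gives "DCRQaSLs", and the second then gives "CDQRSasL".
(Check on "uOdIwrsCaNOKe": → "UoDiWRScAnokE" → "oUiDRWcSnAkoE" ✓)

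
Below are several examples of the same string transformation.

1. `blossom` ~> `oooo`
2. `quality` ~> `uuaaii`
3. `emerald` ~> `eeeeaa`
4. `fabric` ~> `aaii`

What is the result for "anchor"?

aaoo

Each output is the input with this applied: double every character, then keep only the vowels.
Working it through for "anchor": intermediate "aanncchhoorr", final "aaoo".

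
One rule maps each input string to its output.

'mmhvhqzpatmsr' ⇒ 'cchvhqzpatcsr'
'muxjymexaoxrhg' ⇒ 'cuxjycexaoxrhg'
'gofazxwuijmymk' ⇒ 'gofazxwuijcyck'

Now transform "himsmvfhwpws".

hicscvfhwpws

The rule is to replace every "m" with "c".
For "himsmvfhwpws" the result is "hicscvfhwpws".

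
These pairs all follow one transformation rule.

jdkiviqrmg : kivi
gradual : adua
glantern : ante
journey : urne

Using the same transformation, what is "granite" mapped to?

Rule — move the first 2 characters to the end (rotate left by 2), then keep only the first 4 characters.
Applying both steps to "granite": "anitegr", then "anit".

anit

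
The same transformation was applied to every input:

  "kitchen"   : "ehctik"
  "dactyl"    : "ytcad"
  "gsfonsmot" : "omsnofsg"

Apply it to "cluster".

Each output is the input with this applied: reverse the string, then delete the first character.
Working it through for "cluster": intermediate "retsulc", final "etsulc".

etsulc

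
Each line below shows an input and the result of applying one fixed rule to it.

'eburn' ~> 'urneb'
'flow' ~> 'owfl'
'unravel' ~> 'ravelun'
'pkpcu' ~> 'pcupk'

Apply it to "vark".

The rule is to move the first 2 characters to the end (rotate left by 2).
Applying that to "vark" gives "rkva".

rkva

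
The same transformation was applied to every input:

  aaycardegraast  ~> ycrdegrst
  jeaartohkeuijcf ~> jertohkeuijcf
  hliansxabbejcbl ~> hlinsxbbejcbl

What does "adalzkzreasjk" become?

dlzkzresjk

Looking at the pairs, the operation is to remove every "a".
Applying that to "adalzkzreasjk" gives "dlzkzresjk".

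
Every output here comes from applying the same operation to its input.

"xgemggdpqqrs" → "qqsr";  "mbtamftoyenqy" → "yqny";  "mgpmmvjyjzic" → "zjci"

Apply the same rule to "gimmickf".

cifk

In each case the input is transformed by: swap each adjacent pair of characters (1↔2, 3↔4, ...), then keep only the last 4 characters.
For "gimmickf", step one produces "igmmcifk"; step two turns that into "cifk".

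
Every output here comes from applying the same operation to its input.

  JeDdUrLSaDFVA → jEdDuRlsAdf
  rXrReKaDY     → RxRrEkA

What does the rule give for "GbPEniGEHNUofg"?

In each case the input is transformed by: delete the last 2 characters, then flip the case of every letter.
"GbPEniGEHNUofg" → "GbPEniGEHNUo" → "gBpeNIgehnuO".

gBpeNIgehnuO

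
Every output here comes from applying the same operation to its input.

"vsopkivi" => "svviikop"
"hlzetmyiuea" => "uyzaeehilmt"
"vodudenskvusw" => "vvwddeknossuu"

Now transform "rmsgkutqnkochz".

tuzcghkkmnoqrs

The pattern: sort the characters into alphabetical order, then move the last 3 characters to the front (rotate right by 3).
On "rmsgkutqnkochz": the first step gives "cghkkmnoqrstuz", and the second then gives "tuzcghkkmnoqrs".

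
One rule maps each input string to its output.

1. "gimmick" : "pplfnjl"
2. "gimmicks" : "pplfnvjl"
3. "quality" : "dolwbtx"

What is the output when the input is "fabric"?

eulfid

What's happening: shift every letter 3 places forward in the alphabet (wrapping around), then move the first 2 characters to the end (rotate left by 2).
Applying that to "fabric" gives "eulfid".
(Check on "quality": → "txdolwb" → "dolwbtx" ✓)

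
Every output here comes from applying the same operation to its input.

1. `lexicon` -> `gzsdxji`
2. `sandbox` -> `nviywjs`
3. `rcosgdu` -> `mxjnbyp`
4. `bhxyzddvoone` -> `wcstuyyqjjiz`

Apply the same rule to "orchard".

jmxcvmy

Rule — shift every letter 5 places backward in the alphabet (wrapping around).
Doing the same to "orchard": "jmxcvmy".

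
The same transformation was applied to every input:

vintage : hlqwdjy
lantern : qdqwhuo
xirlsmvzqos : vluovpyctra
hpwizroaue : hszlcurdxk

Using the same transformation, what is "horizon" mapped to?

qrulcrk

What's happening: swap the first and last characters, then shift every letter 3 places forward in the alphabet (wrapping around).
Starting from "horizon": after the first operation, "norizoh"; after the second, "qrulcrk".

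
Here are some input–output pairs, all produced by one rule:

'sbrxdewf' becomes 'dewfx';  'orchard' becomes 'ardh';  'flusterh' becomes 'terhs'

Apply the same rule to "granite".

The pattern: delete the first 3 characters, then move the first character to the end.
On "granite": the first step gives "nite", and the second then gives "iten".

iten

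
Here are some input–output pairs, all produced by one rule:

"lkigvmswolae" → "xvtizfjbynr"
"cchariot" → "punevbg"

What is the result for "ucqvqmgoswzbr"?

What's happening: delete the first character, then shift every letter 13 places forward in the alphabet (wrapping around) — i.e. ROT13.
For "ucqvqmgoswzbr", step one produces "cqvqmgoswzbr"; step two turns that into "pdidztbfjmoe".

pdidztbfjmoe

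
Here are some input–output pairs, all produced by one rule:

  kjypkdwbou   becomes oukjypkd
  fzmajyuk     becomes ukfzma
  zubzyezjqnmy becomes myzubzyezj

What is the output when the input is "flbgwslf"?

Each output is the input with this applied: move the last 2 characters to the front (rotate right by 2), then delete the last 2 characters.
Starting from "flbgwslf": after the first operation, "lfflbgws"; after the second, "lfflbg".

lfflbg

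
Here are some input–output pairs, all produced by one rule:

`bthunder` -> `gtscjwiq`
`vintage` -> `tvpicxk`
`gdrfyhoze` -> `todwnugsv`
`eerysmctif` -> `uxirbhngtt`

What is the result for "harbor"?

gdqgpw

The rule is to reverse the string, then shift every letter 11 places backward in the alphabet (wrapping around).
For "harbor", step one produces "robrah"; step two turns that into "gdqgpw".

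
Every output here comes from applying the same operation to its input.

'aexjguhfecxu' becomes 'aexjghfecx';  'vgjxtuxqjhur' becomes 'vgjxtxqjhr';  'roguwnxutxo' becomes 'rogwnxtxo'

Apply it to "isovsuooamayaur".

Rule — remove every "u".
So "isovsuooamayaur" becomes "isovsooamayar".

isovsooamayar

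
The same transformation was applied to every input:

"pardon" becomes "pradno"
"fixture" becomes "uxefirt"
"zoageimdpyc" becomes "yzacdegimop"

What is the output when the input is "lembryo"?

rybelmo

In each case the input is transformed by: sort the characters into alphabetical order, then move the last 2 characters to the front (rotate right by 2).
For "lembryo" the result is "rybelmo".
(Check on "pardon": → "adnopr" → "pradno" ✓)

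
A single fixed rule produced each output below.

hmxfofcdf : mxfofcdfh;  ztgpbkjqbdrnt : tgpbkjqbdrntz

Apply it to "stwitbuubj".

twitbuubjs

What's happening: move the first character to the end.
On "stwitbuubj" that produces "twitbuubjs".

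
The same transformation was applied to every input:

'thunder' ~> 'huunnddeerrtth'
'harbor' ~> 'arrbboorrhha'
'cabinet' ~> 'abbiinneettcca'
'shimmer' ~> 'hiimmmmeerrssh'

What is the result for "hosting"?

Rule — double every character, then move the first 3 characters to the end (rotate left by 3).
On "hosting": the first step gives "hhoossttiinngg", and the second then gives "ossttiinngghho".

ossttiinngghho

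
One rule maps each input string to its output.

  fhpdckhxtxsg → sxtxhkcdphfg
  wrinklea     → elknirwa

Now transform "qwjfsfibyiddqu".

qddiybifsfjwqu

Rule — move the last character to the front, then reverse the string.
Starting from "qwjfsfibyiddqu": after the first operation, "uqwjfsfibyiddq"; after the second, "qddiybifsfjwqu".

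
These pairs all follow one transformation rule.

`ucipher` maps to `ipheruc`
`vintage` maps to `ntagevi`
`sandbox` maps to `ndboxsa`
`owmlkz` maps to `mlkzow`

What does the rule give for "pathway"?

What's happening: move the first 2 characters to the end (rotate left by 2).
Doing the same to "pathway": "thwaypa".

thwaypa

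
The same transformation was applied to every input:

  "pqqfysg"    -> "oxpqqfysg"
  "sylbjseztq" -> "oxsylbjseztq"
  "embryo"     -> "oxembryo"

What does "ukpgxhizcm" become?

oxukpgxhizcm

Each output is the input with this applied: prepend "ox".
Applying that to "ukpgxhizcm" gives "oxukpgxhizcm".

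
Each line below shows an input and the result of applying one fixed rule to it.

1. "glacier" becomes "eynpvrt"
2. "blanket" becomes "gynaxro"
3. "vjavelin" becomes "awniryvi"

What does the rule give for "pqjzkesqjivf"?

Rule — shift every letter 13 places forward in the alphabet (wrapping around) — i.e. ROT13, then swap the first and last characters.
"pqjzkesqjivf" → "cdwmxrfdwvis" → "sdwmxrfdwvic".

sdwmxrfdwvic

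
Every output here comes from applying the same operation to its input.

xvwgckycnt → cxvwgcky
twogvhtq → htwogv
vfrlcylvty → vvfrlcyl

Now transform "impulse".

limpu

Each output is the input with this applied: delete the last 2 characters, then move the last character to the front.
Working it through for "impulse": intermediate "impul", final "limpu".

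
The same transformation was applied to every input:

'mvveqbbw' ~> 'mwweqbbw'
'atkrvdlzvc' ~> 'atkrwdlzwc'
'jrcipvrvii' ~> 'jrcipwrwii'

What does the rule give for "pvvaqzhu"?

What's happening: replace every "v" with "w".
So "pvvaqzhu" becomes "pwwaqzhu".

pwwaqzhu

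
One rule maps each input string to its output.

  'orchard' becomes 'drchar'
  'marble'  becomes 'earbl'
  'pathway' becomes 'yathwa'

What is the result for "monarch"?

honarc

What's happening: delete the first character, then move the last character to the front.
Working it through for "monarch": intermediate "onarch", final "honarc".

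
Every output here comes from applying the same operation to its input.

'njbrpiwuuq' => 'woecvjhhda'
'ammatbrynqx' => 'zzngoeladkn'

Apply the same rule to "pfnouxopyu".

sabhkbclhc

What's happening: shift every letter 13 places forward in the alphabet (wrapping around) — i.e. ROT13, then move the first character to the end.
"pfnouxopyu" → "csabhkbclh" → "sabhkbclhc".
(Check on "njbrpiwuuq": → "awoecvjhhd" → "woecvjhhda" ✓)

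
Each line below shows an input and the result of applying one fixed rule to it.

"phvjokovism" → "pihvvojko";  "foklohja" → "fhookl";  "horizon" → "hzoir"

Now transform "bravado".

Looking at the pairs, the operation is to delete the last 2 characters, then take characters alternately from the front and the back (1st, last, 2nd, 2nd-last, ...).
On "bravado": the first step gives "brava", and the second then gives "barva".

barva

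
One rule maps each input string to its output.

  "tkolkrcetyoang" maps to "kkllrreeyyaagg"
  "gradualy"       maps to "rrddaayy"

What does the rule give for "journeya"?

oorreeaa

Rule — keep every other character starting from the second (positions 2nd, 4th, 6th, ...), then double every character.
For "journeya" the result is "oorreeaa".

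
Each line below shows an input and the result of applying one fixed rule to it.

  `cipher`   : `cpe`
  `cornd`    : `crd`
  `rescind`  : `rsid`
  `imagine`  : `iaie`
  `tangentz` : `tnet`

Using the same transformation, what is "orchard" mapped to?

ocad

What's happening: keep every other character starting from the first (positions 1st, 3rd, 5th, ...).
"orchard" → "ocad".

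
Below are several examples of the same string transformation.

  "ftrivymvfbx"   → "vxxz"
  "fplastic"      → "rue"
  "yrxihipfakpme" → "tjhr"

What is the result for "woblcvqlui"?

The rule is to shift every letter 2 places forward in the alphabet (wrapping around), then keep one character in every 3, starting at position 2 (positions 2nd, 5th, 8th, ...).
"woblcvqlui" → "yqdnexsnwk" → "qen".
(Check on "fplastic": → "hrncuvke" → "rue" ✓)

qen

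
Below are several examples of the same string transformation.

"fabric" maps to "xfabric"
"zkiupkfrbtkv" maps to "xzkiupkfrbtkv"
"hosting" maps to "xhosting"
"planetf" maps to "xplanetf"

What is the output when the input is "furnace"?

xfurnace

The transformation: prepend "x".
Doing the same to "furnace": "xfurnace".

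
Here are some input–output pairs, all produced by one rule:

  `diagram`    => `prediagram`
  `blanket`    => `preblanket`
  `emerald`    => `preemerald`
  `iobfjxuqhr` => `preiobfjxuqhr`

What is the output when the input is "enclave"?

The pattern: prepend "pre".
For "enclave" the result is "preenclave".

preenclave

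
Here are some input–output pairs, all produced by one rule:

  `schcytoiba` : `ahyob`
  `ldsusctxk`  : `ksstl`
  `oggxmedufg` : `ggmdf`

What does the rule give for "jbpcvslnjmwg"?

In each case the input is transformed by: swap the first and last characters, then keep every other character starting from the first (positions 1st, 3rd, 5th, ...).
So "jbpcvslnjmwg" becomes "gpvljw".

gpvljw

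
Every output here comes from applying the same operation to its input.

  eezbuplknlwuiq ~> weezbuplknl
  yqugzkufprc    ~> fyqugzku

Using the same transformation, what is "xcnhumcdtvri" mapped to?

The transformation: delete the last 3 characters, then move the last character to the front.
On "xcnhumcdtvri": the first step gives "xcnhumcdt", and the second then gives "txcnhumcd".

txcnhumcd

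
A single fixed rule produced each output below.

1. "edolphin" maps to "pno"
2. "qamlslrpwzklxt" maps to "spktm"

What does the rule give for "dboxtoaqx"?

Looking at the pairs, the operation is to move the first 3 characters to the end (rotate left by 3), then keep one character in every 3, starting at position 2 (positions 2nd, 5th, 8th, ...).
Working it through for "dboxtoaqx": intermediate "xtoaqxdbo", final "tqb".

tqb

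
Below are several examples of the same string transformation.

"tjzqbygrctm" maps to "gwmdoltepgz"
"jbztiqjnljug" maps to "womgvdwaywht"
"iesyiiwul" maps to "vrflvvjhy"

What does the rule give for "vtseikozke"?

Rule — shift every letter 13 places forward in the alphabet (wrapping around) — i.e. ROT13.
Applying that to "vtseikozke" gives "igfrvxbmxr".

igfrvxbmxr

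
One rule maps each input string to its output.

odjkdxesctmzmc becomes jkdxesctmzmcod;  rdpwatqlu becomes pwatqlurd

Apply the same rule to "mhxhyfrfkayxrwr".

In each case the input is transformed by: move the first 2 characters to the end (rotate left by 2).
"mhxhyfrfkayxrwr" → "xhyfrfkayxrwrmh".

xhyfrfkayxrwrmh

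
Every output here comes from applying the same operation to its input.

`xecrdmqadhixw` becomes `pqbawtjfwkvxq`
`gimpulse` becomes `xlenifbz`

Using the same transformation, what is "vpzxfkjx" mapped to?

qcdyqsio

The rule is to shift every letter 7 places backward in the alphabet (wrapping around), then reverse the string.
Doing the same to "vpzxfkjx": "qcdyqsio".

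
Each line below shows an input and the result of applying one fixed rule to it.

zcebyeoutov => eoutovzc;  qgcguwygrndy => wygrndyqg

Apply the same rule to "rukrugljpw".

The pattern: move the first 2 characters to the end (rotate left by 2), then delete the first 3 characters.
Starting from "rukrugljpw": after the first operation, "krugljpwru"; after the second, "gljpwru".
(Check on "qgcguwygrndy": → "cguwygrndyqg" → "wygrndyqg" ✓)

gljpwru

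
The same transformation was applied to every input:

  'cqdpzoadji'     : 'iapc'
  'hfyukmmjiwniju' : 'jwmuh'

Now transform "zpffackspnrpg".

Looking at the pairs, the operation is to keep one character in every 3, starting at position 1 (positions 1st, 4th, 7th, ...), then reverse the string.
For "zpffackspnrpg", step one produces "zfkng"; step two turns that into "gnkfz".
(Check on "cqdpzoadji": → "cpai" → "iapc" ✓)

gnkfz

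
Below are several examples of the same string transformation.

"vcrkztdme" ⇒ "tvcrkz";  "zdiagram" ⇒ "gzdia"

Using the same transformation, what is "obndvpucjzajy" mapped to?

Each output is the input with this applied: delete the last 3 characters, then move the last character to the front.
Applying both steps to "obndvpucjzajy": "obndvpucjz", then "zobndvpucj".

zobndvpucj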